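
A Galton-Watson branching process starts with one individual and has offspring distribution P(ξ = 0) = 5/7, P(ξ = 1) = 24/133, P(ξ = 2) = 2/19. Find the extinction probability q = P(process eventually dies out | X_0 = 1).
q = 1

Mean offspring μ = 0·5/7 + 1·24/133 + 2·2/19 = 52/133 ≤ 1. For μ ≤ 1 with offspring not concentrated at 1, the Galton-Watson process goes extinct almost surely, so q = 1.
(Algebraic check: The pgf is f(s) = 5/7 + 24/133·s + 2/19·s². The extinction probability q is the smallest fixed point of f in [0, 1]. Setting s = f(s):
  2/19·s² + (24/133 − 1)·s + 5/7 = 0
  2/19·s² − (5/7 + 2/19)·s + 5/7 = 0
which factors as (s − 1)·(2/19·s − 5/7) = 0, giving roots s = 1 and s = (5/7)/(2/19) = 95/14. Since 95/14 ≥ 1, the smallest root in [0, 1] is s = 1.)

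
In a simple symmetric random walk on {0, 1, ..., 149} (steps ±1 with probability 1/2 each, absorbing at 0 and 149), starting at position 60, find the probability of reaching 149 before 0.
P(hit 149 before 0) = 60/149

Let u_k = P(hit 149 before 0 | start at k). Then u_0 = 0, u_149 = 1, and u_k = u_{k-1}/2 + u_{k+1}/2 for 1 ≤ k ≤ 148. This harmonic recurrence is solved by u_k = k/149, giving u_60 = 60/149.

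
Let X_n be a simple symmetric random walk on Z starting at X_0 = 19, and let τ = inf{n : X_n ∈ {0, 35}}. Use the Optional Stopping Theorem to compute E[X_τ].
E[X_τ] = 19

X_n is a martingale and τ is a bounded-mean stopping time (indeed τ is finite a.s. with bounded expectation since the walk is in a bounded region). By the OST, E[X_τ] = E[X_0] = 19. Equivalently: E[X_τ] = 35 · P(hit 35 first) + 0 · P(hit 0 first) = 35 · (19/35) = 19.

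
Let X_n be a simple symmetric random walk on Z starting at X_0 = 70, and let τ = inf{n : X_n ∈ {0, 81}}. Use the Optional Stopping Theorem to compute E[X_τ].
E[X_τ] = 70

X_n is a martingale and τ is a bounded-mean stopping time (indeed τ is finite a.s. with bounded expectation since the walk is in a bounded region). By the OST, E[X_τ] = E[X_0] = 70. Equivalently: E[X_τ] = 81 · P(hit 81 first) + 0 · P(hit 0 first) = 81 · (70/81) = 70.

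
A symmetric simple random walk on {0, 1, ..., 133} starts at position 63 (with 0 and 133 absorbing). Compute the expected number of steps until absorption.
E[τ | X_0 = 63] = 4410

Let v_k = E[τ | X_0 = k]. Boundary: v_0 = v_133 = 0. Recurrence: v_k = 1 + (v_{k-1} + v_{k+1})/2 for 1 ≤ k ≤ 132. The particular solution to v_k − (v_{k-1} + v_{k+1})/2 = 1 is v_k = −k^2. Adding homogeneous solution A + B k and matching boundaries gives v_k = k (133 − k). Substituting k = 63: v_63 = 63 · 70 = 4410.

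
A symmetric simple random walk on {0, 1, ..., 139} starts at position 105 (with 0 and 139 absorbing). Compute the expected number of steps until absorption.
E[τ | X_0 = 105] = 3570

Let v_k = E[τ | X_0 = k]. Boundary: v_0 = v_139 = 0. Recurrence: v_k = 1 + (v_{k-1} + v_{k+1})/2 for 1 ≤ k ≤ 138. The particular solution to v_k − (v_{k-1} + v_{k+1})/2 = 1 is v_k = −k^2. Adding homogeneous solution A + B k and matching boundaries gives v_k = k (139 − k). Substituting k = 105: v_105 = 105 · 34 = 3570.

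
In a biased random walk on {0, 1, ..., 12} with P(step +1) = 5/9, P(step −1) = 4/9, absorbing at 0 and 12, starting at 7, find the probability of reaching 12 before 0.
P(hit 12 before 0) = (1 − (4/5)^7) / (1 − (4/5)^12) = 192940625/227363409

Let u_k denote P(reach 12 before 0 | start at k). Boundary: u_0 = 0, u_12 = 1. Recurrence: u_k = 5/9·u_{k+1} + 4/9·u_{k-1} for 1 ≤ k ≤ 11. Try u_k = A + B·r^k with r = q/p = (4/9)/(5/9) = 4/5. Substitution satisfies the recurrence; boundary conditions give:
  u_k = (1 − r^k) / (1 − r^N) = (1 − (4/5)^7) / (1 − (4/5)^12) = 192940625/227363409.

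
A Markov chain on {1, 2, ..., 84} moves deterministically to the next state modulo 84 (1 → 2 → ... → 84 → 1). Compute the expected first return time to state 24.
E[T_24 | X_0 = 24] = 84

The chain cycles deterministically, so starting at state 24 it returns in exactly 84 steps. Equivalently, the stationary distribution is uniform π_j = 1/84 for every state j, so by Kac's formula E[T_24] = 1/π_24 = 84.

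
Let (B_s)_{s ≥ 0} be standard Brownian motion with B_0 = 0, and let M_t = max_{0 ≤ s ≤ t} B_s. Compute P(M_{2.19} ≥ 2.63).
P(M_{2.19} ≥ 2.63) = 2·P(B_{2.19} ≥ 2.63) = 2(1 − Φ(2.63/√2.19)) ≈ 0.0755

By the reflection principle for Brownian motion, P(M_t ≥ a) = 2 · P(B_t ≥ a) for a ≥ 0. Since B_t ~ N(0, t), P(B_t ≥ 2.63) = 1 − Φ(2.63/√t) = 1 − Φ(2.63/√2.19) = 1 − Φ(1.7772). So
  P(M_{2.19} ≥ 2.63) = 2(1 − Φ(1.7772)) ≈ 0.0755.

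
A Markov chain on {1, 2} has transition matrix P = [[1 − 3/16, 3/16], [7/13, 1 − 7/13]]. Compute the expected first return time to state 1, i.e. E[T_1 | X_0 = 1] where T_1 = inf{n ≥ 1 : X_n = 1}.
E[T_1 | X_0 = 1] = 1/π_1 = 151/112

For an irreducible recurrent Markov chain with stationary distribution π, E[T_i | X_0 = i] = 1/π_i (Kac's formula). Here π_1 = (7/13)/(3/16 + 7/13) = (7/13)/(151/208) = 112/151, so E[T_1 | X_0 = 1] = 1/π_1 = (3/16 + 7/13)/(7/13) = (151/208)/(7/13) = 151/112.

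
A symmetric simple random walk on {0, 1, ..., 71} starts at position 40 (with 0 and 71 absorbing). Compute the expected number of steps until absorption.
E[τ | X_0 = 40] = 1240

Let v_k = E[τ | X_0 = k]. Boundary: v_0 = v_71 = 0. Recurrence: v_k = 1 + (v_{k-1} + v_{k+1})/2 for 1 ≤ k ≤ 70. The particular solution to v_k − (v_{k-1} + v_{k+1})/2 = 1 is v_k = −k^2. Adding homogeneous solution A + B k and matching boundaries gives v_k = k (71 − k). Substituting k = 40: v_40 = 40 · 31 = 1240.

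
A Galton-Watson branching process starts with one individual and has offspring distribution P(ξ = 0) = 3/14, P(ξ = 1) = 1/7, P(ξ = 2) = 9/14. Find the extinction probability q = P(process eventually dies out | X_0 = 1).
q = 1/3

The pgf is f(s) = 3/14 + 1/7·s + 9/14·s². The extinction probability q is the smallest fixed point of f in [0, 1]. Setting s = f(s):
  9/14·s² + (1/7 − 1)·s + 3/14 = 0
  9/14·s² − (3/14 + 9/14)·s + 3/14 = 0
which factors as (s − 1)·(9/14·s − 3/14) = 0, giving roots s = 1 and s = (3/14)/(9/14) = 1/3.
Mean offspring μ = 1/7 + 2·9/14 = 10/7 > 1 (supercritical), so q < 1. The extinction probability is the smaller root: q = (3/14)/(9/14) = 1/3.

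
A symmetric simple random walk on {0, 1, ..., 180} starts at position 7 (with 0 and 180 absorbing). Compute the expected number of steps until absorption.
E[τ | X_0 = 7] = 1211

Let v_k = E[τ | X_0 = k]. Boundary: v_0 = v_180 = 0. Recurrence: v_k = 1 + (v_{k-1} + v_{k+1})/2 for 1 ≤ k ≤ 179. The particular solution to v_k − (v_{k-1} + v_{k+1})/2 = 1 is v_k = −k^2. Adding homogeneous solution A + B k and matching boundaries gives v_k = k (180 − k). Substituting k = 7: v_7 = 7 · 173 = 1211.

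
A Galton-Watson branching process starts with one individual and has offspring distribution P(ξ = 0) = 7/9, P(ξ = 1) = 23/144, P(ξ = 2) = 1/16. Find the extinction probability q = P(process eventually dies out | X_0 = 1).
q = 1

Mean offspring μ = 0·7/9 + 1·23/144 + 2·1/16 = 41/144 ≤ 1. For μ ≤ 1 with offspring not concentrated at 1, the Galton-Watson process goes extinct almost surely, so q = 1.
(Algebraic check: The pgf is f(s) = 7/9 + 23/144·s + 1/16·s². The extinction probability q is the smallest fixed point of f in [0, 1]. Setting s = f(s):
  1/16·s² + (23/144 − 1)·s + 7/9 = 0
  1/16·s² − (7/9 + 1/16)·s + 7/9 = 0
which factors as (s − 1)·(1/16·s − 7/9) = 0, giving roots s = 1 and s = (7/9)/(1/16) = 112/9. Since 112/9 ≥ 1, the smallest root in [0, 1] is s = 1.)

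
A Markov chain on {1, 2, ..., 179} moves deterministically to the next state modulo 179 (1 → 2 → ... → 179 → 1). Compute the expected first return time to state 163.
E[T_163 | X_0 = 163] = 179

The chain cycles deterministically, so starting at state 163 it returns in exactly 179 steps. Equivalently, the stationary distribution is uniform π_j = 1/179 for every state j, so by Kac's formula E[T_163] = 1/π_163 = 179.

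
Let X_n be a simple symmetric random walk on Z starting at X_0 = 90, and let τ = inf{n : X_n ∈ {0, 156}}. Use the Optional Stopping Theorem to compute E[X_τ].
E[X_τ] = 90

X_n is a martingale and τ is a bounded-mean stopping time (indeed τ is finite a.s. with bounded expectation since the walk is in a bounded region). By the OST, E[X_τ] = E[X_0] = 90. Equivalently: E[X_τ] = 156 · P(hit 156 first) + 0 · P(hit 0 first) = 156 · (90/156) = 90.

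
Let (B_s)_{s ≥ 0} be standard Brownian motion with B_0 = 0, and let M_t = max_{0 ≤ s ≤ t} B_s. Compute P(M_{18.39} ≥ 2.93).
P(M_{18.39} ≥ 2.93) = 2·P(B_{18.39} ≥ 2.93) = 2(1 − Φ(2.93/√18.39)) ≈ 0.4945

By the reflection principle for Brownian motion, P(M_t ≥ a) = 2 · P(B_t ≥ a) for a ≥ 0. Since B_t ~ N(0, t), P(B_t ≥ 2.93) = 1 − Φ(2.93/√t) = 1 − Φ(2.93/√18.39) = 1 − Φ(0.6832). So
  P(M_{18.39} ≥ 2.93) = 2(1 − Φ(0.6832)) ≈ 0.4945.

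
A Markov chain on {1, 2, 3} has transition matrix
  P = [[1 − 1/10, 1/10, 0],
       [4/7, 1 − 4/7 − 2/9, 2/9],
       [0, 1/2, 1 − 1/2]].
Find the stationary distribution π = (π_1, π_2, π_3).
π = (360/451, 63/451, 28/451)

This is a birth-death chain on three states, which satisfies detailed balance: π_1 · P_{12} = π_2 · P_{21} and π_2 · P_{23} = π_3 · P_{32}.
From π_1 · 1/10 = π_2 · 4/7: π_2/π_1 = (1/10)/(4/7) = 7/40.
From π_2 · 2/9 = π_3 · 1/2: π_3/π_2 = (2/9)/(1/2) = 4/9.
Take π_1 proportional to 1; then unnormalized π = (1, 7/40, 7/90). Normalize by dividing by the sum 451/360:
  π = (360/451, 63/451, 28/451).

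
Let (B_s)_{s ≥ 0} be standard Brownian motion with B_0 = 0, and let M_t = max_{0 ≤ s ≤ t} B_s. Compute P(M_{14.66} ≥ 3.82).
P(M_{14.66} ≥ 3.82) = 2·P(B_{14.66} ≥ 3.82) = 2(1 − Φ(3.82/√14.66)) ≈ 0.3184

By the reflection principle for Brownian motion, P(M_t ≥ a) = 2 · P(B_t ≥ a) for a ≥ 0. Since B_t ~ N(0, t), P(B_t ≥ 3.82) = 1 − Φ(3.82/√t) = 1 − Φ(3.82/√14.66) = 1 − Φ(0.9977). So
  P(M_{14.66} ≥ 3.82) = 2(1 − Φ(0.9977)) ≈ 0.3184.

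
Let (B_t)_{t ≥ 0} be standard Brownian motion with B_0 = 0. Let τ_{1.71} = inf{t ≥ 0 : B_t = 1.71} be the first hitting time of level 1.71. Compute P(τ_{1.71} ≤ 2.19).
P(τ_{1.71} ≤ 2.19) = 2(1 − Φ(1.71/√2.19)) = 2(1 − Φ(1.1555)) ≈ 0.2479

By the reflection principle for standard BM, P(τ_b ≤ t) = 2 · P(B_t ≥ b). Since B_t ~ N(0, t), P(B_t ≥ 1.71) = 1 − Φ(1.71/√t) = 1 − Φ(1.71/√2.19) = 1 − Φ(1.1555) ≈ 0.12394. Doubling: P(τ_{1.71} ≤ 2.19) ≈ 2 · 0.12394 = 0.24788 ≈ 0.2479.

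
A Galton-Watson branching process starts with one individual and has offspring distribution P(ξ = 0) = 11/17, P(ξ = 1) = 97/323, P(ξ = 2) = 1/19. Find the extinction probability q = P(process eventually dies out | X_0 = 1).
q = 1

Mean offspring μ = 0·11/17 + 1·97/323 + 2·1/19 = 131/323 ≤ 1. For μ ≤ 1 with offspring not concentrated at 1, the Galton-Watson process goes extinct almost surely, so q = 1.
(Algebraic check: The pgf is f(s) = 11/17 + 97/323·s + 1/19·s². The extinction probability q is the smallest fixed point of f in [0, 1]. Setting s = f(s):
  1/19·s² + (97/323 − 1)·s + 11/17 = 0
  1/19·s² − (11/17 + 1/19)·s + 11/17 = 0
which factors as (s − 1)·(1/19·s − 11/17) = 0, giving roots s = 1 and s = (11/17)/(1/19) = 209/17. Since 209/17 ≥ 1, the smallest root in [0, 1] is s = 1.)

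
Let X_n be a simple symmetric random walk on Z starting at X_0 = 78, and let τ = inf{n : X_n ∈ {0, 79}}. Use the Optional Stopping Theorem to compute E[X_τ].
E[X_τ] = 78

X_n is a martingale and τ is a bounded-mean stopping time (indeed τ is finite a.s. with bounded expectation since the walk is in a bounded region). By the OST, E[X_τ] = E[X_0] = 78. Equivalently: E[X_τ] = 79 · P(hit 79 first) + 0 · P(hit 0 first) = 79 · (78/79) = 78.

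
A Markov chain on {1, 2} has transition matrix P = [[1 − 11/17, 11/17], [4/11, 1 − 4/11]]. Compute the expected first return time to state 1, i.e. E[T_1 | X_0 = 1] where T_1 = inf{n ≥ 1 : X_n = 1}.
E[T_1 | X_0 = 1] = 1/π_1 = 189/68

For an irreducible recurrent Markov chain with stationary distribution π, E[T_i | X_0 = i] = 1/π_i (Kac's formula). Here π_1 = (4/11)/(11/17 + 4/11) = (4/11)/(189/187) = 68/189, so E[T_1 | X_0 = 1] = 1/π_1 = (11/17 + 4/11)/(4/11) = (189/187)/(4/11) = 189/68.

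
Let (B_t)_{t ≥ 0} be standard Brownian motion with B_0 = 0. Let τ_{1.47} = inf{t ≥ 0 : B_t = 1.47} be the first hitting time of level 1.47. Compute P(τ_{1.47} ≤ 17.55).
P(τ_{1.47} ≤ 17.55) = 2(1 − Φ(1.47/√17.55)) = 2(1 − Φ(0.3509)) ≈ 0.7257

By the reflection principle for standard BM, P(τ_b ≤ t) = 2 · P(B_t ≥ b). Since B_t ~ N(0, t), P(B_t ≥ 1.47) = 1 − Φ(1.47/√t) = 1 − Φ(1.47/√17.55) = 1 − Φ(0.3509) ≈ 0.36283. Doubling: P(τ_{1.47} ≤ 17.55) ≈ 2 · 0.36283 = 0.72566 ≈ 0.7257.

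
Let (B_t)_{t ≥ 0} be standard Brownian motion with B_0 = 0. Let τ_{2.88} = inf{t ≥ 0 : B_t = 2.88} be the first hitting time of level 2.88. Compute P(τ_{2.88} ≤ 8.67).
P(τ_{2.88} ≤ 8.67) = 2(1 − Φ(2.88/√8.67)) = 2(1 − Φ(0.9781)) ≈ 0.3280

By the reflection principle for standard BM, P(τ_b ≤ t) = 2 · P(B_t ≥ b). Since B_t ~ N(0, t), P(B_t ≥ 2.88) = 1 − Φ(2.88/√t) = 1 − Φ(2.88/√8.67) = 1 − Φ(0.9781) ≈ 0.16401. Doubling: P(τ_{2.88} ≤ 8.67) ≈ 2 · 0.16401 = 0.32802 ≈ 0.3280.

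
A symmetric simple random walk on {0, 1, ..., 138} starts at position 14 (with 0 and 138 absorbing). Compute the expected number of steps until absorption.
E[τ | X_0 = 14] = 1736

Let v_k = E[τ | X_0 = k]. Boundary: v_0 = v_138 = 0. Recurrence: v_k = 1 + (v_{k-1} + v_{k+1})/2 for 1 ≤ k ≤ 137. The particular solution to v_k − (v_{k-1} + v_{k+1})/2 = 1 is v_k = −k^2. Adding homogeneous solution A + B k and matching boundaries gives v_k = k (138 − k). Substituting k = 14: v_14 = 14 · 124 = 1736.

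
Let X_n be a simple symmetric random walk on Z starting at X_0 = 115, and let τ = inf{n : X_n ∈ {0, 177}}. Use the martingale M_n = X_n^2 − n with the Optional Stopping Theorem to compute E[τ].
E[τ] = 7130

M_n = X_n^2 − n is a martingale (since E[X_{n+1}^2 | F_n] = X_n^2 + 1). By OST (τ has finite mean in a bounded region), E[M_τ] = E[M_0] = X_0^2 − 0 = 115^2 = 13225. Also E[M_τ] = E[X_τ^2] − E[τ]. The walk exits at 0 or 177, with P(hit 177 first) = 115/177, so E[X_τ^2] = 177^2 · 115/177 + 0 = 20355. Thus E[τ] = E[X_τ^2] − E[M_τ] = 20355 − 13225 = 7130 = 115(177 − 115) = 7130.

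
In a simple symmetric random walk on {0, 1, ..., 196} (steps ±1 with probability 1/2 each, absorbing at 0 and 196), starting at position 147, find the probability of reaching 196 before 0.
P(hit 196 before 0) = 147/196 = 3/4

Let u_k = P(hit 196 before 0 | start at k). Then u_0 = 0, u_196 = 1, and u_k = u_{k-1}/2 + u_{k+1}/2 for 1 ≤ k ≤ 195. This harmonic recurrence is solved by u_k = k/196, giving u_147 = 147/196 = 3/4.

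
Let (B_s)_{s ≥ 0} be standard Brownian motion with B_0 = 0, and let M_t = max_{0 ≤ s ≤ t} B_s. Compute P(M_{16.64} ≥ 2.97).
P(M_{16.64} ≥ 2.97) = 2·P(B_{16.64} ≥ 2.97) = 2(1 − Φ(2.97/√16.64)) ≈ 0.4666

By the reflection principle for Brownian motion, P(M_t ≥ a) = 2 · P(B_t ≥ a) for a ≥ 0. Since B_t ~ N(0, t), P(B_t ≥ 2.97) = 1 − Φ(2.97/√t) = 1 − Φ(2.97/√16.64) = 1 − Φ(0.7281). So
  P(M_{16.64} ≥ 2.97) = 2(1 − Φ(0.7281)) ≈ 0.4666.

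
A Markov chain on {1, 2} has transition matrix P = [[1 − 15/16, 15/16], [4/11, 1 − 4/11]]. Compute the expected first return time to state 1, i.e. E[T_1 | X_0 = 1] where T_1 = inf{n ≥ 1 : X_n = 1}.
E[T_1 | X_0 = 1] = 1/π_1 = 229/64

For an irreducible recurrent Markov chain with stationary distribution π, E[T_i | X_0 = i] = 1/π_i (Kac's formula). Here π_1 = (4/11)/(15/16 + 4/11) = (4/11)/(229/176) = 64/229, so E[T_1 | X_0 = 1] = 1/π_1 = (15/16 + 4/11)/(4/11) = (229/176)/(4/11) = 229/64.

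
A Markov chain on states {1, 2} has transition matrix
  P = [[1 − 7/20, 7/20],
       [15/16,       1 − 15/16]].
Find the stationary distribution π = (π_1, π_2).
π_1 = 75/103, π_2 = 28/103

Solve πP = π with π_1 + π_2 = 1. From πP = π: π_1 · (1 − 7/20) + π_2 · 15/16 = π_1 ⇒ π_2 · 15/16 = π_1 · 7/20 ⇒ π_2/π_1 = (7/20)/(15/16) = 28/75. Together with π_1 + π_2 = 1:
  π_1 = (15/16)/(7/20 + 15/16) = (15/16)/(103/80) = 75/103,
  π_2 = (7/20)/(7/20 + 15/16) = (7/20)/(103/80) = 28/103.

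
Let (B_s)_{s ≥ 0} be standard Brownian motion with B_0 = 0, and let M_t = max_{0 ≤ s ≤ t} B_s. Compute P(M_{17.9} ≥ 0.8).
P(M_{17.9} ≥ 0.8) = 2·P(B_{17.9} ≥ 0.8) = 2(1 − Φ(0.8/√17.9)) ≈ 0.8500

By the reflection principle for Brownian motion, P(M_t ≥ a) = 2 · P(B_t ≥ a) for a ≥ 0. Since B_t ~ N(0, t), P(B_t ≥ 0.8) = 1 − Φ(0.8/√t) = 1 − Φ(0.8/√17.9) = 1 − Φ(0.1891). So
  P(M_{17.9} ≥ 0.8) = 2(1 − Φ(0.1891)) ≈ 0.8500.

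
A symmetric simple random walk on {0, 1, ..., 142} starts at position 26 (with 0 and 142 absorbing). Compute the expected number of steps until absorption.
E[τ | X_0 = 26] = 3016

Let v_k = E[τ | X_0 = k]. Boundary: v_0 = v_142 = 0. Recurrence: v_k = 1 + (v_{k-1} + v_{k+1})/2 for 1 ≤ k ≤ 141. The particular solution to v_k − (v_{k-1} + v_{k+1})/2 = 1 is v_k = −k^2. Adding homogeneous solution A + B k and matching boundaries gives v_k = k (142 − k). Substituting k = 26: v_26 = 26 · 116 = 3016.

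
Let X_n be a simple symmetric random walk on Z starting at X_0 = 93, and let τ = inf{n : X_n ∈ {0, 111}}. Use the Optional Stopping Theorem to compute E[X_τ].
E[X_τ] = 93

X_n is a martingale and τ is a bounded-mean stopping time (indeed τ is finite a.s. with bounded expectation since the walk is in a bounded region). By the OST, E[X_τ] = E[X_0] = 93. Equivalently: E[X_τ] = 111 · P(hit 111 first) + 0 · P(hit 0 first) = 111 · (93/111) = 93.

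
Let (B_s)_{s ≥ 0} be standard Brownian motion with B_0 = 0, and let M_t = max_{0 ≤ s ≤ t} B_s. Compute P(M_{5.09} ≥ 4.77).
P(M_{5.09} ≥ 4.77) = 2·P(B_{5.09} ≥ 4.77) = 2(1 − Φ(4.77/√5.09)) ≈ 0.0345

By the reflection principle for Brownian motion, P(M_t ≥ a) = 2 · P(B_t ≥ a) for a ≥ 0. Since B_t ~ N(0, t), P(B_t ≥ 4.77) = 1 − Φ(4.77/√t) = 1 − Φ(4.77/√5.09) = 1 − Φ(2.1143). So
  P(M_{5.09} ≥ 4.77) = 2(1 − Φ(2.1143)) ≈ 0.0345.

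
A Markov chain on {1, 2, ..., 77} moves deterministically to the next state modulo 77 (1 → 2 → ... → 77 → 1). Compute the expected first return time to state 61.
E[T_61 | X_0 = 61] = 77

The chain cycles deterministically, so starting at state 61 it returns in exactly 77 steps. Equivalently, the stationary distribution is uniform π_j = 1/77 for every state j, so by Kac's formula E[T_61] = 1/π_61 = 77.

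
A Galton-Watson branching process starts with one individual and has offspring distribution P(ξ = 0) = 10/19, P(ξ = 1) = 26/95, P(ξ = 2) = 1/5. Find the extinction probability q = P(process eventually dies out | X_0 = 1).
q = 1

Mean offspring μ = 0·10/19 + 1·26/95 + 2·1/5 = 64/95 ≤ 1. For μ ≤ 1 with offspring not concentrated at 1, the Galton-Watson process goes extinct almost surely, so q = 1.
(Algebraic check: The pgf is f(s) = 10/19 + 26/95·s + 1/5·s². The extinction probability q is the smallest fixed point of f in [0, 1]. Setting s = f(s):
  1/5·s² + (26/95 − 1)·s + 10/19 = 0
  1/5·s² − (10/19 + 1/5)·s + 10/19 = 0
which factors as (s − 1)·(1/5·s − 10/19) = 0, giving roots s = 1 and s = (10/19)/(1/5) = 50/19. Since 50/19 ≥ 1, the smallest root in [0, 1] is s = 1.)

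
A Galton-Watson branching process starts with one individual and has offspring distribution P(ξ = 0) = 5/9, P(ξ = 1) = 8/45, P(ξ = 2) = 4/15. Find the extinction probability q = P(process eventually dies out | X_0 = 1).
q = 1

Mean offspring μ = 0·5/9 + 1·8/45 + 2·4/15 = 32/45 ≤ 1. For μ ≤ 1 with offspring not concentrated at 1, the Galton-Watson process goes extinct almost surely, so q = 1.
(Algebraic check: The pgf is f(s) = 5/9 + 8/45·s + 4/15·s². The extinction probability q is the smallest fixed point of f in [0, 1]. Setting s = f(s):
  4/15·s² + (8/45 − 1)·s + 5/9 = 0
  4/15·s² − (5/9 + 4/15)·s + 5/9 = 0
which factors as (s − 1)·(4/15·s − 5/9) = 0, giving roots s = 1 and s = (5/9)/(4/15) = 25/12. Since 25/12 ≥ 1, the smallest root in [0, 1] is s = 1.)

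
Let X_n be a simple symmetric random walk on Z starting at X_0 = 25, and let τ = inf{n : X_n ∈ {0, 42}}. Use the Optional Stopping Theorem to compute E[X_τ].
E[X_τ] = 25

X_n is a martingale and τ is a bounded-mean stopping time (indeed τ is finite a.s. with bounded expectation since the walk is in a bounded region). By the OST, E[X_τ] = E[X_0] = 25. Equivalently: E[X_τ] = 42 · P(hit 42 first) + 0 · P(hit 0 first) = 42 · (25/42) = 25.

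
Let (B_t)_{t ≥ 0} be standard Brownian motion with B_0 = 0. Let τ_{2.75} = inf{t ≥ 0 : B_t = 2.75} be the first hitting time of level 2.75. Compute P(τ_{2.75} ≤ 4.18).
P(τ_{2.75} ≤ 4.18) = 2(1 − Φ(2.75/√4.18)) = 2(1 − Φ(1.3451)) ≈ 0.1786

By the reflection principle for standard BM, P(τ_b ≤ t) = 2 · P(B_t ≥ b). Since B_t ~ N(0, t), P(B_t ≥ 2.75) = 1 − Φ(2.75/√t) = 1 − Φ(2.75/√4.18) = 1 − Φ(1.3451) ≈ 0.08930. Doubling: P(τ_{2.75} ≤ 4.18) ≈ 2 · 0.08930 = 0.17860 ≈ 0.1786.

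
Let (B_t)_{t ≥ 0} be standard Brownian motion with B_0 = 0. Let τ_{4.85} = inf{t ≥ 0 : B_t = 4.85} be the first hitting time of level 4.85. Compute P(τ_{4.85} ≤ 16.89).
P(τ_{4.85} ≤ 16.89) = 2(1 − Φ(4.85/√16.89)) = 2(1 − Φ(1.1801)) ≈ 0.2380

By the reflection principle for standard BM, P(τ_b ≤ t) = 2 · P(B_t ≥ b). Since B_t ~ N(0, t), P(B_t ≥ 4.85) = 1 − Φ(4.85/√t) = 1 − Φ(4.85/√16.89) = 1 − Φ(1.1801) ≈ 0.11898. Doubling: P(τ_{4.85} ≤ 16.89) ≈ 2 · 0.11898 = 0.23796 ≈ 0.2380.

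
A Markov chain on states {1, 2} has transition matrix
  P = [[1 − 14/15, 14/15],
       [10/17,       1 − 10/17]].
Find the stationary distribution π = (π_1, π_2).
π_1 = 75/194, π_2 = 119/194

Solve πP = π with π_1 + π_2 = 1. From πP = π: π_1 · (1 − 14/15) + π_2 · 10/17 = π_1 ⇒ π_2 · 10/17 = π_1 · 14/15 ⇒ π_2/π_1 = (14/15)/(10/17) = 119/75. Together with π_1 + π_2 = 1:
  π_1 = (10/17)/(14/15 + 10/17) = (10/17)/(388/255) = 75/194,
  π_2 = (14/15)/(14/15 + 10/17) = (14/15)/(388/255) = 119/194.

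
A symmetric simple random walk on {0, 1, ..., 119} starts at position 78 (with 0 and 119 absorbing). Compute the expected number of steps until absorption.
E[τ | X_0 = 78] = 3198

Let v_k = E[τ | X_0 = k]. Boundary: v_0 = v_119 = 0. Recurrence: v_k = 1 + (v_{k-1} + v_{k+1})/2 for 1 ≤ k ≤ 118. The particular solution to v_k − (v_{k-1} + v_{k+1})/2 = 1 is v_k = −k^2. Adding homogeneous solution A + B k and matching boundaries gives v_k = k (119 − k). Substituting k = 78: v_78 = 78 · 41 = 3198.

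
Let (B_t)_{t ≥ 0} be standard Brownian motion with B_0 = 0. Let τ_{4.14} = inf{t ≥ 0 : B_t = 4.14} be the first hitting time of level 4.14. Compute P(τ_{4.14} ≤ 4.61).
P(τ_{4.14} ≤ 4.61) = 2(1 − Φ(4.14/√4.61)) = 2(1 − Φ(1.9282)) ≈ 0.0538

By the reflection principle for standard BM, P(τ_b ≤ t) = 2 · P(B_t ≥ b). Since B_t ~ N(0, t), P(B_t ≥ 4.14) = 1 − Φ(4.14/√t) = 1 − Φ(4.14/√4.61) = 1 − Φ(1.9282) ≈ 0.02692. Doubling: P(τ_{4.14} ≤ 4.61) ≈ 2 · 0.02692 = 0.05384 ≈ 0.0538.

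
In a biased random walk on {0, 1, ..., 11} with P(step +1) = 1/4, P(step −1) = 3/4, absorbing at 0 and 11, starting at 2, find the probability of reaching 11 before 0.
P(hit 11 before 0) = (1 − (3)^2) / (1 − (3)^11) = 4/88573

Let u_k denote P(reach 11 before 0 | start at k). Boundary: u_0 = 0, u_11 = 1. Recurrence: u_k = 1/4·u_{k+1} + 3/4·u_{k-1} for 1 ≤ k ≤ 10. Try u_k = A + B·r^k with r = q/p = (3/4)/(1/4) = 3. Substitution satisfies the recurrence; boundary conditions give:
  u_k = (1 − r^k) / (1 − r^N) = (1 − (3)^2) / (1 − (3)^11) = 4/88573.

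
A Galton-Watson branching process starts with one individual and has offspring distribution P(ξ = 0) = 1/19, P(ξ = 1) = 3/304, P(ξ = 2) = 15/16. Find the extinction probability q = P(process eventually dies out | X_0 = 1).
q = 16/285

The pgf is f(s) = 1/19 + 3/304·s + 15/16·s². The extinction probability q is the smallest fixed point of f in [0, 1]. Setting s = f(s):
  15/16·s² + (3/304 − 1)·s + 1/19 = 0
  15/16·s² − (1/19 + 15/16)·s + 1/19 = 0
which factors as (s − 1)·(15/16·s − 1/19) = 0, giving roots s = 1 and s = (1/19)/(15/16) = 16/285.
Mean offspring μ = 3/304 + 2·15/16 = 573/304 > 1 (supercritical), so q < 1. The extinction probability is the smaller root: q = (1/19)/(15/16) = 16/285.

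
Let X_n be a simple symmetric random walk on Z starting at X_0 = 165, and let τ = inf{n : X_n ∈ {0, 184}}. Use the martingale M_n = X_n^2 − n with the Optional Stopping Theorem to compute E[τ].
E[τ] = 3135

M_n = X_n^2 − n is a martingale (since E[X_{n+1}^2 | F_n] = X_n^2 + 1). By OST (τ has finite mean in a bounded region), E[M_τ] = E[M_0] = X_0^2 − 0 = 165^2 = 27225. Also E[M_τ] = E[X_τ^2] − E[τ]. The walk exits at 0 or 184, with P(hit 184 first) = 165/184, so E[X_τ^2] = 184^2 · 165/184 + 0 = 30360. Thus E[τ] = E[X_τ^2] − E[M_τ] = 30360 − 27225 = 3135 = 165(184 − 165) = 3135.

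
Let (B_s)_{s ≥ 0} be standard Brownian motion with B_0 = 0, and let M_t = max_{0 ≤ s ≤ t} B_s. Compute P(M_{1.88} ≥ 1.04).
P(M_{1.88} ≥ 1.04) = 2·P(B_{1.88} ≥ 1.04) = 2(1 − Φ(1.04/√1.88)) ≈ 0.4482

By the reflection principle for Brownian motion, P(M_t ≥ a) = 2 · P(B_t ≥ a) for a ≥ 0. Since B_t ~ N(0, t), P(B_t ≥ 1.04) = 1 − Φ(1.04/√t) = 1 − Φ(1.04/√1.88) = 1 − Φ(0.7585). So
  P(M_{1.88} ≥ 1.04) = 2(1 − Φ(0.7585)) ≈ 0.4482.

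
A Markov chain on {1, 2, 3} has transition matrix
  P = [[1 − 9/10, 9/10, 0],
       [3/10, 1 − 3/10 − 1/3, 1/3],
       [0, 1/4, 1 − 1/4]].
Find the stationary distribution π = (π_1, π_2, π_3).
π = (1/8, 3/8, 1/2)

This is a birth-death chain on three states, which satisfies detailed balance: π_1 · P_{12} = π_2 · P_{21} and π_2 · P_{23} = π_3 · P_{32}.
From π_1 · 9/10 = π_2 · 3/10: π_2/π_1 = (9/10)/(3/10) = 3.
From π_2 · 1/3 = π_3 · 1/4: π_3/π_2 = (1/3)/(1/4) = 4/3.
Take π_1 proportional to 1; then unnormalized π = (1, 3, 4). Normalize by dividing by the sum 8:
  π = (1/8, 3/8, 1/2).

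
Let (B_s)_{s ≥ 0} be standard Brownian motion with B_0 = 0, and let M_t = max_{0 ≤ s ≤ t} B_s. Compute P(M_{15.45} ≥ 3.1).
P(M_{15.45} ≥ 3.1) = 2·P(B_{15.45} ≥ 3.1) = 2(1 − Φ(3.1/√15.45)) ≈ 0.4303

By the reflection principle for Brownian motion, P(M_t ≥ a) = 2 · P(B_t ≥ a) for a ≥ 0. Since B_t ~ N(0, t), P(B_t ≥ 3.1) = 1 − Φ(3.1/√t) = 1 − Φ(3.1/√15.45) = 1 − Φ(0.7887). So
  P(M_{15.45} ≥ 3.1) = 2(1 − Φ(0.7887)) ≈ 0.4303.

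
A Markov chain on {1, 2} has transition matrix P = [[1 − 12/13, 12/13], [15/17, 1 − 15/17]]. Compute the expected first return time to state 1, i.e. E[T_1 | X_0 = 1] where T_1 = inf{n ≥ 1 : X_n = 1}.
E[T_1 | X_0 = 1] = 1/π_1 = 133/65

For an irreducible recurrent Markov chain with stationary distribution π, E[T_i | X_0 = i] = 1/π_i (Kac's formula). Here π_1 = (15/17)/(12/13 + 15/17) = (15/17)/(399/221) = 65/133, so E[T_1 | X_0 = 1] = 1/π_1 = (12/13 + 15/17)/(15/17) = (399/221)/(15/17) = 133/65.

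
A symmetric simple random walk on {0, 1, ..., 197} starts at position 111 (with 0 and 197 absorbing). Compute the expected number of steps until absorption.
E[τ | X_0 = 111] = 9546

Let v_k = E[τ | X_0 = k]. Boundary: v_0 = v_197 = 0. Recurrence: v_k = 1 + (v_{k-1} + v_{k+1})/2 for 1 ≤ k ≤ 196. The particular solution to v_k − (v_{k-1} + v_{k+1})/2 = 1 is v_k = −k^2. Adding homogeneous solution A + B k and matching boundaries gives v_k = k (197 − k). Substituting k = 111: v_111 = 111 · 86 = 9546.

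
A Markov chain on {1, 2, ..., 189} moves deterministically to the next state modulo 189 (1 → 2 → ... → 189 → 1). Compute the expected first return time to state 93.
E[T_93 | X_0 = 93] = 189

The chain cycles deterministically, so starting at state 93 it returns in exactly 189 steps. Equivalently, the stationary distribution is uniform π_j = 1/189 for every state j, so by Kac's formula E[T_93] = 1/π_93 = 189.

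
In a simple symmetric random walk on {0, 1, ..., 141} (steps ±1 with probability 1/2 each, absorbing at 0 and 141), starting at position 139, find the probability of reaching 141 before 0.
P(hit 141 before 0) = 139/141

Let u_k = P(hit 141 before 0 | start at k). Then u_0 = 0, u_141 = 1, and u_k = u_{k-1}/2 + u_{k+1}/2 for 1 ≤ k ≤ 140. This harmonic recurrence is solved by u_k = k/141, giving u_139 = 139/141.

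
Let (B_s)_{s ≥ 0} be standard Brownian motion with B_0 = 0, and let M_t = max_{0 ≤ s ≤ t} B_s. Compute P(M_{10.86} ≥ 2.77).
P(M_{10.86} ≥ 2.77) = 2·P(B_{10.86} ≥ 2.77) = 2(1 − Φ(2.77/√10.86)) ≈ 0.4006

By the reflection principle for Brownian motion, P(M_t ≥ a) = 2 · P(B_t ≥ a) for a ≥ 0. Since B_t ~ N(0, t), P(B_t ≥ 2.77) = 1 − Φ(2.77/√t) = 1 − Φ(2.77/√10.86) = 1 − Φ(0.8406). So
  P(M_{10.86} ≥ 2.77) = 2(1 − Φ(0.8406)) ≈ 0.4006.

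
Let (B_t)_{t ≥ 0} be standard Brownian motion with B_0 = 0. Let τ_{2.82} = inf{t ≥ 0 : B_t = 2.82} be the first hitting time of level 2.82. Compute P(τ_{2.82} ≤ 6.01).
P(τ_{2.82} ≤ 6.01) = 2(1 − Φ(2.82/√6.01)) = 2(1 − Φ(1.1503)) ≈ 0.2500

By the reflection principle for standard BM, P(τ_b ≤ t) = 2 · P(B_t ≥ b). Since B_t ~ N(0, t), P(B_t ≥ 2.82) = 1 − Φ(2.82/√t) = 1 − Φ(2.82/√6.01) = 1 − Φ(1.1503) ≈ 0.12501. Doubling: P(τ_{2.82} ≤ 6.01) ≈ 2 · 0.12501 = 0.25002 ≈ 0.2500.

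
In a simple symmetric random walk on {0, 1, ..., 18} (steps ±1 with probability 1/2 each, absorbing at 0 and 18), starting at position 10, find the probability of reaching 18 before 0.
P(hit 18 before 0) = 10/18 = 5/9

Let u_k = P(hit 18 before 0 | start at k). Then u_0 = 0, u_18 = 1, and u_k = u_{k-1}/2 + u_{k+1}/2 for 1 ≤ k ≤ 17. This harmonic recurrence is solved by u_k = k/18, giving u_10 = 10/18 = 5/9.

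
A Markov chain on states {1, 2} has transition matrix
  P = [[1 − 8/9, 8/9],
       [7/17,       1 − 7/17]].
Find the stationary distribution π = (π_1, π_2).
π_1 = 63/199, π_2 = 136/199

Solve πP = π with π_1 + π_2 = 1. From πP = π: π_1 · (1 − 8/9) + π_2 · 7/17 = π_1 ⇒ π_2 · 7/17 = π_1 · 8/9 ⇒ π_2/π_1 = (8/9)/(7/17) = 136/63. Together with π_1 + π_2 = 1:
  π_1 = (7/17)/(8/9 + 7/17) = (7/17)/(199/153) = 63/199,
  π_2 = (8/9)/(8/9 + 7/17) = (8/9)/(199/153) = 136/199.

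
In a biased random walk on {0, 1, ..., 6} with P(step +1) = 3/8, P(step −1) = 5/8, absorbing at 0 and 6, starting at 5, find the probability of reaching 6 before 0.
P(hit 6 before 0) = (1 − (5/3)^5) / (1 − (5/3)^6) = 4323/7448

Let u_k denote P(reach 6 before 0 | start at k). Boundary: u_0 = 0, u_6 = 1. Recurrence: u_k = 3/8·u_{k+1} + 5/8·u_{k-1} for 1 ≤ k ≤ 5. Try u_k = A + B·r^k with r = q/p = (5/8)/(3/8) = 5/3. Substitution satisfies the recurrence; boundary conditions give:
  u_k = (1 − r^k) / (1 − r^N) = (1 − (5/3)^5) / (1 − (5/3)^6) = 4323/7448.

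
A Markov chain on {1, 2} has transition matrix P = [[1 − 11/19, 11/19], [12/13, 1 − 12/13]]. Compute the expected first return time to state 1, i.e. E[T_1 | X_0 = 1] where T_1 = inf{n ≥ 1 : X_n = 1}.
E[T_1 | X_0 = 1] = 1/π_1 = 371/228

For an irreducible recurrent Markov chain with stationary distribution π, E[T_i | X_0 = i] = 1/π_i (Kac's formula). Here π_1 = (12/13)/(11/19 + 12/13) = (12/13)/(371/247) = 228/371, so E[T_1 | X_0 = 1] = 1/π_1 = (11/19 + 12/13)/(12/13) = (371/247)/(12/13) = 371/228.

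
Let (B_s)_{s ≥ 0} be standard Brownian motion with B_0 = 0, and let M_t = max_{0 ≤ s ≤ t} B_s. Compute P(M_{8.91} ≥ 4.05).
P(M_{8.91} ≥ 4.05) = 2·P(B_{8.91} ≥ 4.05) = 2(1 − Φ(4.05/√8.91)) ≈ 0.1748

By the reflection principle for Brownian motion, P(M_t ≥ a) = 2 · P(B_t ≥ a) for a ≥ 0. Since B_t ~ N(0, t), P(B_t ≥ 4.05) = 1 − Φ(4.05/√t) = 1 − Φ(4.05/√8.91) = 1 − Φ(1.3568). So
  P(M_{8.91} ≥ 4.05) = 2(1 − Φ(1.3568)) ≈ 0.1748.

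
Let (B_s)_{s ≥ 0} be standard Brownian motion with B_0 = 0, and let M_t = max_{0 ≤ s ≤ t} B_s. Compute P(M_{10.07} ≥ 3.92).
P(M_{10.07} ≥ 3.92) = 2·P(B_{10.07} ≥ 3.92) = 2(1 − Φ(3.92/√10.07)) ≈ 0.2167

By the reflection principle for Brownian motion, P(M_t ≥ a) = 2 · P(B_t ≥ a) for a ≥ 0. Since B_t ~ N(0, t), P(B_t ≥ 3.92) = 1 − Φ(3.92/√t) = 1 − Φ(3.92/√10.07) = 1 − Φ(1.2353). So
  P(M_{10.07} ≥ 3.92) = 2(1 − Φ(1.2353)) ≈ 0.2167.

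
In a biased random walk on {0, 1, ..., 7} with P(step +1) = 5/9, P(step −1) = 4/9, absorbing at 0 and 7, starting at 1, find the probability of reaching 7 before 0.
P(hit 7 before 0) = (1 − (4/5)^1) / (1 − (4/5)^7) = 15625/61741

Let u_k denote P(reach 7 before 0 | start at k). Boundary: u_0 = 0, u_7 = 1. Recurrence: u_k = 5/9·u_{k+1} + 4/9·u_{k-1} for 1 ≤ k ≤ 6. Try u_k = A + B·r^k with r = q/p = (4/9)/(5/9) = 4/5. Substitution satisfies the recurrence; boundary conditions give:
  u_k = (1 − r^k) / (1 − r^N) = (1 − (4/5)^1) / (1 − (4/5)^7) = 15625/61741.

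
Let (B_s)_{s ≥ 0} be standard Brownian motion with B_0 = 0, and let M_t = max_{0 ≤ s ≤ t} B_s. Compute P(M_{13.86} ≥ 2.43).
P(M_{13.86} ≥ 2.43) = 2·P(B_{13.86} ≥ 2.43) = 2(1 − Φ(2.43/√13.86)) ≈ 0.5139

By the reflection principle for Brownian motion, P(M_t ≥ a) = 2 · P(B_t ≥ a) for a ≥ 0. Since B_t ~ N(0, t), P(B_t ≥ 2.43) = 1 − Φ(2.43/√t) = 1 − Φ(2.43/√13.86) = 1 − Φ(0.6527). So
  P(M_{13.86} ≥ 2.43) = 2(1 − Φ(0.6527)) ≈ 0.5139.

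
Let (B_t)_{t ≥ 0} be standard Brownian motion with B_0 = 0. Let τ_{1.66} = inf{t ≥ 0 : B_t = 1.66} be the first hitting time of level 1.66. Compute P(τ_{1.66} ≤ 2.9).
P(τ_{1.66} ≤ 2.9) = 2(1 − Φ(1.66/√2.9)) = 2(1 − Φ(0.9748)) ≈ 0.3297

By the reflection principle for standard BM, P(τ_b ≤ t) = 2 · P(B_t ≥ b). Since B_t ~ N(0, t), P(B_t ≥ 1.66) = 1 − Φ(1.66/√t) = 1 − Φ(1.66/√2.9) = 1 − Φ(0.9748) ≈ 0.16483. Doubling: P(τ_{1.66} ≤ 2.9) ≈ 2 · 0.16483 = 0.32966 ≈ 0.3297.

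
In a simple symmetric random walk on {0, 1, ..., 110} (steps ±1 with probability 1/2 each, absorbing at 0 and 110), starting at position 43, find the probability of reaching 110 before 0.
P(hit 110 before 0) = 43/110

Let u_k = P(hit 110 before 0 | start at k). Then u_0 = 0, u_110 = 1, and u_k = u_{k-1}/2 + u_{k+1}/2 for 1 ≤ k ≤ 109. This harmonic recurrence is solved by u_k = k/110, giving u_43 = 43/110.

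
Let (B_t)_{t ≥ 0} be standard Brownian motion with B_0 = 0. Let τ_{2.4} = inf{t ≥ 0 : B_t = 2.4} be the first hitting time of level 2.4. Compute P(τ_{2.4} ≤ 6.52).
P(τ_{2.4} ≤ 6.52) = 2(1 − Φ(2.4/√6.52)) = 2(1 − Φ(0.9399)) ≈ 0.3473

By the reflection principle for standard BM, P(τ_b ≤ t) = 2 · P(B_t ≥ b). Since B_t ~ N(0, t), P(B_t ≥ 2.4) = 1 − Φ(2.4/√t) = 1 − Φ(2.4/√6.52) = 1 − Φ(0.9399) ≈ 0.17363. Doubling: P(τ_{2.4} ≤ 6.52) ≈ 2 · 0.17363 = 0.34726 ≈ 0.3473.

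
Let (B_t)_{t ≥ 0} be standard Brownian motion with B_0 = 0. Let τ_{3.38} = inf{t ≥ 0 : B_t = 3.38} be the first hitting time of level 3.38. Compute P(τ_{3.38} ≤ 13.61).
P(τ_{3.38} ≤ 13.61) = 2(1 − Φ(3.38/√13.61)) = 2(1 − Φ(0.9162)) ≈ 0.3596

By the reflection principle for standard BM, P(τ_b ≤ t) = 2 · P(B_t ≥ b). Since B_t ~ N(0, t), P(B_t ≥ 3.38) = 1 − Φ(3.38/√t) = 1 − Φ(3.38/√13.61) = 1 − Φ(0.9162) ≈ 0.17978. Doubling: P(τ_{3.38} ≤ 13.61) ≈ 2 · 0.17978 = 0.35956 ≈ 0.3596.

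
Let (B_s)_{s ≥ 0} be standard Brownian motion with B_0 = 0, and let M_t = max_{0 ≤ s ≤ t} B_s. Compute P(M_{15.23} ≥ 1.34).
P(M_{15.23} ≥ 1.34) = 2·P(B_{15.23} ≥ 1.34) = 2(1 − Φ(1.34/√15.23)) ≈ 0.7313

By the reflection principle for Brownian motion, P(M_t ≥ a) = 2 · P(B_t ≥ a) for a ≥ 0. Since B_t ~ N(0, t), P(B_t ≥ 1.34) = 1 − Φ(1.34/√t) = 1 − Φ(1.34/√15.23) = 1 − Φ(0.3434). So
  P(M_{15.23} ≥ 1.34) = 2(1 − Φ(0.3434)) ≈ 0.7313.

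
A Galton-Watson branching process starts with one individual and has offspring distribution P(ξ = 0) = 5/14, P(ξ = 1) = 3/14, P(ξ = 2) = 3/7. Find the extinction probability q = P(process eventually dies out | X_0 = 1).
q = 5/6

The pgf is f(s) = 5/14 + 3/14·s + 3/7·s². The extinction probability q is the smallest fixed point of f in [0, 1]. Setting s = f(s):
  3/7·s² + (3/14 − 1)·s + 5/14 = 0
  3/7·s² − (5/14 + 3/7)·s + 5/14 = 0
which factors as (s − 1)·(3/7·s − 5/14) = 0, giving roots s = 1 and s = (5/14)/(3/7) = 5/6.
Mean offspring μ = 3/14 + 2·3/7 = 15/14 > 1 (supercritical), so q < 1. The extinction probability is the smaller root: q = (5/14)/(3/7) = 5/6.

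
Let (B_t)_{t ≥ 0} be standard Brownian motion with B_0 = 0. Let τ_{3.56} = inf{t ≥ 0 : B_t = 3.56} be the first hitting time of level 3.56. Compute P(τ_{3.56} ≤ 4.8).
P(τ_{3.56} ≤ 4.8) = 2(1 − Φ(3.56/√4.8)) = 2(1 − Φ(1.6249)) ≈ 0.1042

By the reflection principle for standard BM, P(τ_b ≤ t) = 2 · P(B_t ≥ b). Since B_t ~ N(0, t), P(B_t ≥ 3.56) = 1 − Φ(3.56/√t) = 1 − Φ(3.56/√4.8) = 1 − Φ(1.6249) ≈ 0.05209. Doubling: P(τ_{3.56} ≤ 4.8) ≈ 2 · 0.05209 = 0.10418 ≈ 0.1042.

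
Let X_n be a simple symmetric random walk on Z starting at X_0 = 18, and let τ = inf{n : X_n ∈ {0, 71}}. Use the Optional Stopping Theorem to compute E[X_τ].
E[X_τ] = 18

X_n is a martingale and τ is a bounded-mean stopping time (indeed τ is finite a.s. with bounded expectation since the walk is in a bounded region). By the OST, E[X_τ] = E[X_0] = 18. Equivalently: E[X_τ] = 71 · P(hit 71 first) + 0 · P(hit 0 first) = 71 · (18/71) = 18.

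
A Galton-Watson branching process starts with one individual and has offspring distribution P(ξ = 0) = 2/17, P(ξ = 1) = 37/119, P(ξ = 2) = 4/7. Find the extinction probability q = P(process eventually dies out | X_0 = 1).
q = 7/34

The pgf is f(s) = 2/17 + 37/119·s + 4/7·s². The extinction probability q is the smallest fixed point of f in [0, 1]. Setting s = f(s):
  4/7·s² + (37/119 − 1)·s + 2/17 = 0
  4/7·s² − (2/17 + 4/7)·s + 2/17 = 0
which factors as (s − 1)·(4/7·s − 2/17) = 0, giving roots s = 1 and s = (2/17)/(4/7) = 7/34.
Mean offspring μ = 37/119 + 2·4/7 = 173/119 > 1 (supercritical), so q < 1. The extinction probability is the smaller root: q = (2/17)/(4/7) = 7/34.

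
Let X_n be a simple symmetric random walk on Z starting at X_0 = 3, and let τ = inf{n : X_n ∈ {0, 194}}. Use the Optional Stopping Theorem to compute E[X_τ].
E[X_τ] = 3

X_n is a martingale and τ is a bounded-mean stopping time (indeed τ is finite a.s. with bounded expectation since the walk is in a bounded region). By the OST, E[X_τ] = E[X_0] = 3. Equivalently: E[X_τ] = 194 · P(hit 194 first) + 0 · P(hit 0 first) = 194 · (3/194) = 3.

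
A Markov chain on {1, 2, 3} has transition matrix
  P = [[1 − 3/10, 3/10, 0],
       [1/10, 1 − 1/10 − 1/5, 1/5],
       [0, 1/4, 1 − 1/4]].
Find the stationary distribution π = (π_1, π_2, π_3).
π = (5/32, 15/32, 3/8)

This is a birth-death chain on three states, which satisfies detailed balance: π_1 · P_{12} = π_2 · P_{21} and π_2 · P_{23} = π_3 · P_{32}.
From π_1 · 3/10 = π_2 · 1/10: π_2/π_1 = (3/10)/(1/10) = 3.
From π_2 · 1/5 = π_3 · 1/4: π_3/π_2 = (1/5)/(1/4) = 4/5.
Take π_1 proportional to 1; then unnormalized π = (1, 3, 12/5). Normalize by dividing by the sum 32/5:
  π = (5/32, 15/32, 3/8).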